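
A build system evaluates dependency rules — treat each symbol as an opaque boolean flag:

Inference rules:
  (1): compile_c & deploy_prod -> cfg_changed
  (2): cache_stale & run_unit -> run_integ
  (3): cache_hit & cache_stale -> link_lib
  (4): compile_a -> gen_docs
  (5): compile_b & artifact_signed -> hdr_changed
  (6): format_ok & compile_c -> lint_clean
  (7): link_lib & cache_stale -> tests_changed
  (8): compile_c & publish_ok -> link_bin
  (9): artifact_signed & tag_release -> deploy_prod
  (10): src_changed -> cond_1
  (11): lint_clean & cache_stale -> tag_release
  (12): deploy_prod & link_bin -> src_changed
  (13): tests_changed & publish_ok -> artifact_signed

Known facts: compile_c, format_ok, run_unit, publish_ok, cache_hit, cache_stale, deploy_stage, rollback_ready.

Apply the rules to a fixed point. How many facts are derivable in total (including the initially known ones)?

Round 1: (2) [cache_stale & run_unit -> run_integ]; (3) [cache_hit & cache_stale -> link_lib]; (6) [format_ok & compile_c -> lint_clean]; (8) [compile_c & publish_ok -> link_bin]. Adds run_integ, link_lib, lint_clean, link_bin.
Round 2: (7) [link_lib & cache_stale -> tests_changed]; (11) [lint_clean & cache_stale -> tag_release]. Adds tests_changed, tag_release.
Round 3: (13) [tests_changed & publish_ok -> artifact_signed]. Adds artifact_signed.
Round 4: (9) [artifact_signed & tag_release -> deploy_prod]. Adds deploy_prod.
Round 5: (1) [compile_c & deploy_prod -> cfg_changed]; (12) [deploy_prod & link_bin -> src_changed]. Adds cfg_changed, src_changed.
Round 6: (10) [src_changed -> cond_1]. Adds cond_1.
Closure: {artifact_signed, cache_hit, cache_stale, cfg_changed, compile_c, cond_1, deploy_prod, deploy_stage, format_ok, link_bin, link_lib, lint_clean, publish_ok, rollback_ready, run_integ, run_unit, src_changed, tag_release, tests_changed} — 19 facts.

19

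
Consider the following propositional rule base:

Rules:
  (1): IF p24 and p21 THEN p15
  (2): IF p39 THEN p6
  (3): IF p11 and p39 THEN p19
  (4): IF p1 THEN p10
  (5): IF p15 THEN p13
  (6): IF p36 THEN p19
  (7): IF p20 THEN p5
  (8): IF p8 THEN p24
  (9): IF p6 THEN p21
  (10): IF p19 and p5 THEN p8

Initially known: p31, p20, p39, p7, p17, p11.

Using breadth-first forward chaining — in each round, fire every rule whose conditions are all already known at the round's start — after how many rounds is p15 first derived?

4

Round 1: (2) [IF p39 THEN p6]; (3) [IF p11 and p39 THEN p19]; (7) [IF p20 THEN p5]. New: p6, p19, p5.
Round 2: (9) [IF p6 THEN p21]; (10) [IF p19 and p5 THEN p8]. New: p21, p8.
Round 3: (8) [IF p8 THEN p24]. New: p24.
Round 4: (1) [IF p24 and p21 THEN p15]. New: p15.
p15 first appears in round 4.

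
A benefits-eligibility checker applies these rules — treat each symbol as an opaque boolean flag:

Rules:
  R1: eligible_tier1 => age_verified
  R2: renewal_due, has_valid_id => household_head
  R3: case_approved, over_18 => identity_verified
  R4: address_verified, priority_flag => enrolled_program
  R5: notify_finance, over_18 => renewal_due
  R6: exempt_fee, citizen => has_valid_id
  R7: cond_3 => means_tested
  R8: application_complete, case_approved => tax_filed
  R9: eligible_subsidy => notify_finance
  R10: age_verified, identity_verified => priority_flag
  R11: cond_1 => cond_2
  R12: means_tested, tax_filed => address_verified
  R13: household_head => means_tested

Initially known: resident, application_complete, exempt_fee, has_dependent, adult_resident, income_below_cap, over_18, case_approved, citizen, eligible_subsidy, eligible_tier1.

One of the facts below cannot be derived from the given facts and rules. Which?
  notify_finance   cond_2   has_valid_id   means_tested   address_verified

cond_2

Round 1 fires R1, R3, R6, R8, R9, giving age_verified, identity_verified, has_valid_id, tax_filed, notify_finance.
Round 2 fires R5, R10, giving renewal_due, priority_flag.
Round 3 fires R2, giving household_head.
Round 4 fires R13, giving means_tested.
Round 5 fires R12, giving address_verified.
Round 6 fires R4, giving enrolled_program.
Derived: has_valid_id (round 1), address_verified (round 5), notify_finance (round 1), means_tested (round 4). cond_2 never appears in any round.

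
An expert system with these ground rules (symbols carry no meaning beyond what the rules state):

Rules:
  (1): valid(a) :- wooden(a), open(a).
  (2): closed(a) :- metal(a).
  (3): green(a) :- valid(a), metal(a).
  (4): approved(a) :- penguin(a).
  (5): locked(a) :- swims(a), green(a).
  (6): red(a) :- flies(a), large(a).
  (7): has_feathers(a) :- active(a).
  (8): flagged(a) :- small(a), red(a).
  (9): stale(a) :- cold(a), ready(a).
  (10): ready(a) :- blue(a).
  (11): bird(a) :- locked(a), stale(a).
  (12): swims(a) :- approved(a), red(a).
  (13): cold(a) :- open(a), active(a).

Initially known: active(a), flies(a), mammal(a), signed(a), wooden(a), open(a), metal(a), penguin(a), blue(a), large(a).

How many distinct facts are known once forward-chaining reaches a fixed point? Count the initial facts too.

22

Round 1: (1) [valid(a) :- wooden(a), open(a).]; (2) [closed(a) :- metal(a).]; (4) [approved(a) :- penguin(a).]; (6) [red(a) :- flies(a), large(a).]; (7) [has_feathers(a) :- active(a).]; (10) [ready(a) :- blue(a).]; (13) [cold(a) :- open(a), active(a).]. Adds valid(a), closed(a), approved(a), red(a), has_feathers(a), ready(a), cold(a).
Round 2: (3) [green(a) :- valid(a), metal(a).]; (9) [stale(a) :- cold(a), ready(a).]; (12) [swims(a) :- approved(a), red(a).]. Adds green(a), stale(a), swims(a).
Round 3: (5) [locked(a) :- swims(a), green(a).]. Adds locked(a).
Round 4: (11) [bird(a) :- locked(a), stale(a).]. Adds bird(a).
Closure: {active(a), approved(a), bird(a), blue(a), closed(a), cold(a), flies(a), green(a), has_feathers(a), large(a), locked(a), mammal(a), metal(a), open(a), penguin(a), ready(a), red(a), signed(a), stale(a), swims(a), valid(a), wooden(a)} — 22 facts.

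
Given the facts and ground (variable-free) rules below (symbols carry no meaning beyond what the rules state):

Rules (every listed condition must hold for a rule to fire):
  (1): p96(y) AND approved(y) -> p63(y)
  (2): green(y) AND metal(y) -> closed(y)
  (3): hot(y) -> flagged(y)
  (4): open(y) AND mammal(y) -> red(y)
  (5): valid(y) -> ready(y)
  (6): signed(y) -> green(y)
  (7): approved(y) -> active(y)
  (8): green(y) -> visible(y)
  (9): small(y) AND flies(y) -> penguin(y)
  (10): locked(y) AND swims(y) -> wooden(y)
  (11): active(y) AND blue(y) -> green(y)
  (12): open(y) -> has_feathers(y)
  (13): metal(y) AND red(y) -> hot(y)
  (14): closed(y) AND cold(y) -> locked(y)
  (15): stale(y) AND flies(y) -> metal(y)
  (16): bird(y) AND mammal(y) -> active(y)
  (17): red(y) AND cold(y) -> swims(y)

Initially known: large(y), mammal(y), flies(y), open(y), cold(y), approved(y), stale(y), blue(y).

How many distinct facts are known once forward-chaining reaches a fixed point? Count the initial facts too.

20

[1] (4) [open(y) AND mammal(y) -> red(y)]; (7) [approved(y) -> active(y)]; (12) [open(y) -> has_feathers(y)]; (15) [stale(y) AND flies(y) -> metal(y)]. ⇒ new: red(y), active(y), has_feathers(y), metal(y).
[2] (11) [active(y) AND blue(y) -> green(y)]; (13) [metal(y) AND red(y) -> hot(y)]; (17) [red(y) AND cold(y) -> swims(y)]. ⇒ new: green(y), hot(y), swims(y).
[3] (2) [green(y) AND metal(y) -> closed(y)]; (3) [hot(y) -> flagged(y)]; (8) [green(y) -> visible(y)]. ⇒ new: closed(y), flagged(y), visible(y).
[4] (14) [closed(y) AND cold(y) -> locked(y)]. ⇒ new: locked(y).
[5] (10) [locked(y) AND swims(y) -> wooden(y)]. ⇒ new: wooden(y).
Closure: {active(y), approved(y), blue(y), closed(y), cold(y), flagged(y), flies(y), green(y), has_feathers(y), hot(y), large(y), locked(y), mammal(y), metal(y), open(y), red(y), stale(y), swims(y), visible(y), wooden(y)} — 20 facts.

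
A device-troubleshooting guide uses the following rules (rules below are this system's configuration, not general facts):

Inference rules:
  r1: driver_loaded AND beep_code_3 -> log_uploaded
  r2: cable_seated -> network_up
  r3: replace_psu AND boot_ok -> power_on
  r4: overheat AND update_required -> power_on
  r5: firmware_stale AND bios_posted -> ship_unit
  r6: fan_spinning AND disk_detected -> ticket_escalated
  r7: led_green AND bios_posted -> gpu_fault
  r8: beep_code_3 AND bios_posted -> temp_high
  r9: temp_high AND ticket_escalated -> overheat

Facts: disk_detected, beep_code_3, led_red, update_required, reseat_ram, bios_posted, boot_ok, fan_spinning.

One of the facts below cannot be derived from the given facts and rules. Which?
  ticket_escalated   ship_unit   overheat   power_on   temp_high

Round 1 — r6, r8, derive ticket_escalated, temp_high.
Round 2 — r9, derive overheat.
Round 3 — r4, derive power_on.
Derived: temp_high (round 1), ticket_escalated (round 1), overheat (round 2), power_on (round 3). ship_unit never appears in any round.

ship_unit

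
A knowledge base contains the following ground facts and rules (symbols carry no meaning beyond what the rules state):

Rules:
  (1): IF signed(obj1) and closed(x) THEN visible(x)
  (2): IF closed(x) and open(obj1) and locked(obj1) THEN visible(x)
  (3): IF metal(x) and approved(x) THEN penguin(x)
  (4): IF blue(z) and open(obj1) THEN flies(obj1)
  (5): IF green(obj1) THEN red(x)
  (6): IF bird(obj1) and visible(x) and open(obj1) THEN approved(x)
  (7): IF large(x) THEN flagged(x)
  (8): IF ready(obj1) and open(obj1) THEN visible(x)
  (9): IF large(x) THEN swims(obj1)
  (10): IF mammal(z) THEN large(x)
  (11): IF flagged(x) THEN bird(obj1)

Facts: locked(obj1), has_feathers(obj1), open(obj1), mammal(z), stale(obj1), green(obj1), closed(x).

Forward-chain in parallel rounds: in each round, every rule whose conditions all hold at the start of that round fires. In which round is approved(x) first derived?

Round 1: (2) [IF closed(x) and open(obj1) and locked(obj1) THEN visible(x)]; (5) [IF green(obj1) THEN red(x)]; (10) [IF mammal(z) THEN large(x)]. New: visible(x), red(x), large(x).
Round 2: (7) [IF large(x) THEN flagged(x)]; (9) [IF large(x) THEN swims(obj1)]. New: flagged(x), swims(obj1).
Round 3: (11) [IF flagged(x) THEN bird(obj1)]. New: bird(obj1).
Round 4: (6) [IF bird(obj1) and visible(x) and open(obj1) THEN approved(x)]. New: approved(x).
approved(x) first appears in round 4.

4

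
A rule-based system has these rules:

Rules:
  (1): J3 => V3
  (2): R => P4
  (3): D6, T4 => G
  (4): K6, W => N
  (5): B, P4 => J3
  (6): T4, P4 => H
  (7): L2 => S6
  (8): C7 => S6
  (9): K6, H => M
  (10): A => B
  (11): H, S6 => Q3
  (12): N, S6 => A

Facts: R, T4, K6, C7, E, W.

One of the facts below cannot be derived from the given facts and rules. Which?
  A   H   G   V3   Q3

G

Round 1 fires (2), (4), (8), giving P4, N, S6.
Round 2 fires (6), (12), giving H, A.
Round 3 fires (9), (10), (11), giving M, B, Q3.
Round 4 fires (5), giving J3.
Round 5 fires (1), giving V3.
Derived: V3 (round 5), H (round 2), Q3 (round 3), A (round 2). G never appears in any round.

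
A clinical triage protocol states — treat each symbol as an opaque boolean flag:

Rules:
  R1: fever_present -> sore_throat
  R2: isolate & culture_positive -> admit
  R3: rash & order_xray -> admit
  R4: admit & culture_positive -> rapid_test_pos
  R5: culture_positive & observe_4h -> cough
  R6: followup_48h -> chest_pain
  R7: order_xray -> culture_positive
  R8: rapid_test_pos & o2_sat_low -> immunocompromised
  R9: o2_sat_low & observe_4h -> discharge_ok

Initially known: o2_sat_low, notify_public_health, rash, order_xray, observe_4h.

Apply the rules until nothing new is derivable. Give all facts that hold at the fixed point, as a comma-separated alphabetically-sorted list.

Round 1: R3 [rash & order_xray -> admit]; R7 [order_xray -> culture_positive]; R9 [o2_sat_low & observe_4h -> discharge_ok]. Adds admit, culture_positive, discharge_ok.
Round 2: R4 [admit & culture_positive -> rapid_test_pos]; R5 [culture_positive & observe_4h -> cough]. Adds rapid_test_pos, cough.
Round 3: R8 [rapid_test_pos & o2_sat_low -> immunocompromised]. Adds immunocompromised.

admit, cough, culture_positive, discharge_ok, immunocompromised, notify_public_health, o2_sat_low, observe_4h, order_xray, rapid_test_pos, rash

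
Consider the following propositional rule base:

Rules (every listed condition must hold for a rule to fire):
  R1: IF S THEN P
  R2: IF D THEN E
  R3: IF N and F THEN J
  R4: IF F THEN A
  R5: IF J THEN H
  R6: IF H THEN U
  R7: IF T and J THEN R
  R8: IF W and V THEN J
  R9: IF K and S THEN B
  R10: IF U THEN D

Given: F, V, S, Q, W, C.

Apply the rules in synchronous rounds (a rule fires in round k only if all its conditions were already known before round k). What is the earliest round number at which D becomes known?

Round 1 — R1, R4, R8, derive P, A, J.
Round 2 — R5, derive H.
Round 3 — R6, derive U.
Round 4 — R10, derive D.
D first appears in round 4.

4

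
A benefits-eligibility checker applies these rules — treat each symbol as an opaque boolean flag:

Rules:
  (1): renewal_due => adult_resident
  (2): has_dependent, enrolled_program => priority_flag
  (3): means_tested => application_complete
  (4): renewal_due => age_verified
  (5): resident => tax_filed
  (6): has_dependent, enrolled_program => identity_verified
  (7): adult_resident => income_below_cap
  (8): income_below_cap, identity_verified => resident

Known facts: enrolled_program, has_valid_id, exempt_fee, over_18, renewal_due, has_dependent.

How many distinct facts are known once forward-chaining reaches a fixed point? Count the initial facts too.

Round 1 fires (1), (2), (4), (6), giving adult_resident, priority_flag, age_verified, identity_verified.
Round 2 fires (7), giving income_below_cap.
Round 3 fires (8), giving resident.
Round 4 fires (5), giving tax_filed.
Closure: {adult_resident, age_verified, enrolled_program, exempt_fee, has_dependent, has_valid_id, identity_verified, income_below_cap, over_18, priority_flag, renewal_due, resident, tax_filed} — 13 facts.

13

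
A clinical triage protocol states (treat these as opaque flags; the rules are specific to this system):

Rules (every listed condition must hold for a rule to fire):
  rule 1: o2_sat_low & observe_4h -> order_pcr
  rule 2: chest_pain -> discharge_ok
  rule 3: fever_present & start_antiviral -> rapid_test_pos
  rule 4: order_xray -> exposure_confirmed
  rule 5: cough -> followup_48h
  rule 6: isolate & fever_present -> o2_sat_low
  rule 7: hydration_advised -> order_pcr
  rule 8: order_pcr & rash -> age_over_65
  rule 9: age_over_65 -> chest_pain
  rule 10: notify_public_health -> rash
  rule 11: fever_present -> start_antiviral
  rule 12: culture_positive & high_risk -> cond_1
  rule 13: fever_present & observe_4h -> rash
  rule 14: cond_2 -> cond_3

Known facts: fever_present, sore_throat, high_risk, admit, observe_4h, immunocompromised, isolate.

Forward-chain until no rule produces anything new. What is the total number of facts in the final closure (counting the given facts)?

[1] rule 6 [isolate & fever_present -> o2_sat_low]; rule 11 [fever_present -> start_antiviral]; rule 13 [fever_present & observe_4h -> rash]. ⇒ new: o2_sat_low, start_antiviral, rash.
[2] rule 1 [o2_sat_low & observe_4h -> order_pcr]; rule 3 [fever_present & start_antiviral -> rapid_test_pos]. ⇒ new: order_pcr, rapid_test_pos.
[3] rule 8 [order_pcr & rash -> age_over_65]. ⇒ new: age_over_65.
[4] rule 9 [age_over_65 -> chest_pain]. ⇒ new: chest_pain.
[5] rule 2 [chest_pain -> discharge_ok]. ⇒ new: discharge_ok.
Closure: {admit, age_over_65, chest_pain, discharge_ok, fever_present, high_risk, immunocompromised, isolate, o2_sat_low, observe_4h, order_pcr, rapid_test_pos, rash, sore_throat, start_antiviral} — 15 facts.

15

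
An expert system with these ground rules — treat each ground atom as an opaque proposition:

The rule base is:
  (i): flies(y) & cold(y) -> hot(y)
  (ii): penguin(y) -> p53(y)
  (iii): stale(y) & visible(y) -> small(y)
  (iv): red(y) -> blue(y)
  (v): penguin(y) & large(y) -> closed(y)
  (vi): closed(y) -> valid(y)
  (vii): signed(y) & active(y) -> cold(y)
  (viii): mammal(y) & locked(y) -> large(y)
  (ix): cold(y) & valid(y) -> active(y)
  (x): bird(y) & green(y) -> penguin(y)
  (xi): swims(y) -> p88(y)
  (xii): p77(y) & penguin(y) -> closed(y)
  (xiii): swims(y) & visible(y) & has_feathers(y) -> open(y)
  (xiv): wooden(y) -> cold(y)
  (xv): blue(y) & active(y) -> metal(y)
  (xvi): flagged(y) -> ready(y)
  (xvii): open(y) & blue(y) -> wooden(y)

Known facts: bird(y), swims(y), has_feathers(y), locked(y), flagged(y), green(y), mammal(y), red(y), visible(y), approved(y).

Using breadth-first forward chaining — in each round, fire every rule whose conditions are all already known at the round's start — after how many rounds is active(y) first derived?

4

Round 1: (iv) [red(y) -> blue(y)]; (viii) [mammal(y) & locked(y) -> large(y)]; (x) [bird(y) & green(y) -> penguin(y)]; (xi) [swims(y) -> p88(y)]; (xiii) [swims(y) & visible(y) & has_feathers(y) -> open(y)]; (xvi) [flagged(y) -> ready(y)]. New: blue(y), large(y), penguin(y), p88(y), open(y), ready(y).
Round 2: (ii) [penguin(y) -> p53(y)]; (v) [penguin(y) & large(y) -> closed(y)]; (xvii) [open(y) & blue(y) -> wooden(y)]. New: p53(y), closed(y), wooden(y).
Round 3: (vi) [closed(y) -> valid(y)]; (xiv) [wooden(y) -> cold(y)]. New: valid(y), cold(y).
Round 4: (ix) [cold(y) & valid(y) -> active(y)]. New: active(y).
active(y) first appears in round 4.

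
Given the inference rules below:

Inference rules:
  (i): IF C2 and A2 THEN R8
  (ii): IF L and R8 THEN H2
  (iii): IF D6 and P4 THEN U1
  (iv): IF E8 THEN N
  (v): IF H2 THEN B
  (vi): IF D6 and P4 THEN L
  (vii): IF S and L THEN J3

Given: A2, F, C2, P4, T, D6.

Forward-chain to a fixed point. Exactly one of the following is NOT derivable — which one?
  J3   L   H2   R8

Round 1: (i) [IF C2 and A2 THEN R8]; (iii) [IF D6 and P4 THEN U1]; (vi) [IF D6 and P4 THEN L]. New: R8, U1, L.
Round 2: (ii) [IF L and R8 THEN H2]. New: H2.
Round 3: (v) [IF H2 THEN B]. New: B.
Derived: R8 (round 1), H2 (round 2), L (round 1). J3 never appears in any round.

J3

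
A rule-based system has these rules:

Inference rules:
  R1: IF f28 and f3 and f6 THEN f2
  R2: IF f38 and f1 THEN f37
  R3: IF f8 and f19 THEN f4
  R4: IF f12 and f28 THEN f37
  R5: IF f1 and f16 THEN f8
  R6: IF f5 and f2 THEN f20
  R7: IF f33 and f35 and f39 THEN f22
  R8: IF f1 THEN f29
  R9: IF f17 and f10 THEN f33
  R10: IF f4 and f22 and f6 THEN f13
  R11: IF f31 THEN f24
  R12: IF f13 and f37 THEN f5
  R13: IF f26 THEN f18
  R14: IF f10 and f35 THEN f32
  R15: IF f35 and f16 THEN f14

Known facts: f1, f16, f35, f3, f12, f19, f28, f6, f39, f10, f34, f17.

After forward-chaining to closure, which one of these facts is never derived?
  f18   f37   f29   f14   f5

Round 1 fires R1, R4, R5, R8, R9, R14, R15, giving f2, f37, f8, f29, f33, f32, f14.
Round 2 fires R3, R7, giving f4, f22.
Round 3 fires R10, giving f13.
Round 4 fires R12, giving f5.
Round 5 fires R6, giving f20.
Derived: f14 (round 1), f29 (round 1), f37 (round 1), f5 (round 4). f18 never appears in any round.

f18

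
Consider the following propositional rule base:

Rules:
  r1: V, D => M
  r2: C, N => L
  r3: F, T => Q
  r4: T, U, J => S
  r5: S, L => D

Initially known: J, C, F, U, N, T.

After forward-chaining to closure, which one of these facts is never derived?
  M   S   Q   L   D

M

Round 1: r2 [C, N => L]; r3 [F, T => Q]; r4 [T, U, J => S]. New: L, Q, S.
Round 2: r5 [S, L => D]. New: D.
Derived: S (round 1), Q (round 1), L (round 1), D (round 2). M never appears in any round.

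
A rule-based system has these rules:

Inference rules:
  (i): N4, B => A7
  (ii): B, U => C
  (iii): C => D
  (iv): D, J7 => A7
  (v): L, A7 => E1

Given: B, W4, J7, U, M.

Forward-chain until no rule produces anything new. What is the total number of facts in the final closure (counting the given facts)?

8

Round 1: (ii) [B, U => C]. Adds C.
Round 2: (iii) [C => D]. Adds D.
Round 3: (iv) [D, J7 => A7]. Adds A7.
Closure: {A7, B, C, D, J7, M, U, W4} — 8 facts.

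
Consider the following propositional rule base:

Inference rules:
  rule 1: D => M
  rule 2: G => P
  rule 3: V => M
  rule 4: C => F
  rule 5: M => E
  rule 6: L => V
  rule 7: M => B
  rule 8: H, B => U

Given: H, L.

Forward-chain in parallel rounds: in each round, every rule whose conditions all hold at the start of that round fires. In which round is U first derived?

Round 1 fires rule 6, giving V.
Round 2 fires rule 3, giving M.
Round 3 fires rule 5, rule 7, giving E, B.
Round 4 fires rule 8, giving U.
U first appears in round 4.

4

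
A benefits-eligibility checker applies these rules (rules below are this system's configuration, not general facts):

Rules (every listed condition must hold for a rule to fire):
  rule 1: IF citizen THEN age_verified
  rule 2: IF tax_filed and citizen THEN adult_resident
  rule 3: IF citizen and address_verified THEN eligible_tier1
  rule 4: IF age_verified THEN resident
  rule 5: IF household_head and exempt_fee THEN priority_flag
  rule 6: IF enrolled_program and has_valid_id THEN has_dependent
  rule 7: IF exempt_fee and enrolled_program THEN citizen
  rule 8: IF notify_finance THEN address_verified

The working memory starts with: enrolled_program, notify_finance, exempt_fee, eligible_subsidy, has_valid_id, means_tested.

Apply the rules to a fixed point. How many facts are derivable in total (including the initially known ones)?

Round 1 — rule 6, rule 7, rule 8, derive has_dependent, citizen, address_verified.
Round 2 — rule 1, rule 3, derive age_verified, eligible_tier1.
Round 3 — rule 4, derive resident.
Closure: {address_verified, age_verified, citizen, eligible_subsidy, eligible_tier1, enrolled_program, exempt_fee, has_dependent, has_valid_id, means_tested, notify_finance, resident} — 12 facts.

12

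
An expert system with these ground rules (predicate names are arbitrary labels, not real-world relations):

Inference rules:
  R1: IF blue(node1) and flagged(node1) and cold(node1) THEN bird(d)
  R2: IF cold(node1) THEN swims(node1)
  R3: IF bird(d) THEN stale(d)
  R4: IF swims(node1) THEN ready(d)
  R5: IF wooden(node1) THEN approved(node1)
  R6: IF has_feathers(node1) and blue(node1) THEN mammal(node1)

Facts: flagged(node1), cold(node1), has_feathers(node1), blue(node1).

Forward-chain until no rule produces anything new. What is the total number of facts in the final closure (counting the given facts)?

9

Round 1 — R1, R2, R6, derive bird(d), swims(node1), mammal(node1).
Round 2 — R3, R4, derive stale(d), ready(d).
Closure: {bird(d), blue(node1), cold(node1), flagged(node1), has_feathers(node1), mammal(node1), ready(d), stale(d), swims(node1)} — 9 facts.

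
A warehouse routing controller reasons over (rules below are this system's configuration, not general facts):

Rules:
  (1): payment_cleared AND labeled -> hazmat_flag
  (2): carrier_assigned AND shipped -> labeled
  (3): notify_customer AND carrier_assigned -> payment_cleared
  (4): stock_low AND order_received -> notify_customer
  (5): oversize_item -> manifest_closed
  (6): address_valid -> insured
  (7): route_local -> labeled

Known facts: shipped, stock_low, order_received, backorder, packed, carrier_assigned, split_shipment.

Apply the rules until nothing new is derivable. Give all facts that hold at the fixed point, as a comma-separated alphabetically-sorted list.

backorder, carrier_assigned, hazmat_flag, labeled, notify_customer, order_received, packed, payment_cleared, shipped, split_shipment, stock_low

Round 1 fires (2), (4), giving labeled, notify_customer.
Round 2 fires (3), giving payment_cleared.
Round 3 fires (1), giving hazmat_flag.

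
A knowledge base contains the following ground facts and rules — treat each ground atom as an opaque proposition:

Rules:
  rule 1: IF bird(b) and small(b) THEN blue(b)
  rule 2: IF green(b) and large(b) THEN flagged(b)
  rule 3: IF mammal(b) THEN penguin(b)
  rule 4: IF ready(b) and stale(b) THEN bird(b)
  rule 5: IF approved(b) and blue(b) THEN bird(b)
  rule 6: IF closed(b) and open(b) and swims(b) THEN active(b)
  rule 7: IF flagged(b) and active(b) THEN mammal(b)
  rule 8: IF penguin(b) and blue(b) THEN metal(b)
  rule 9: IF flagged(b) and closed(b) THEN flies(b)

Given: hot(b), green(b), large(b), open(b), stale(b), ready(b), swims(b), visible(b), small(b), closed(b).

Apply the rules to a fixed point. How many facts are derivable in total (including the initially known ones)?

18

Round 1: rule 2 [IF green(b) and large(b) THEN flagged(b)]; rule 4 [IF ready(b) and stale(b) THEN bird(b)]; rule 6 [IF closed(b) and open(b) and swims(b) THEN active(b)]. Adds flagged(b), bird(b), active(b).
Round 2: rule 1 [IF bird(b) and small(b) THEN blue(b)]; rule 7 [IF flagged(b) and active(b) THEN mammal(b)]; rule 9 [IF flagged(b) and closed(b) THEN flies(b)]. Adds blue(b), mammal(b), flies(b).
Round 3: rule 3 [IF mammal(b) THEN penguin(b)]. Adds penguin(b).
Round 4: rule 8 [IF penguin(b) and blue(b) THEN metal(b)]. Adds metal(b).
Closure: {active(b), bird(b), blue(b), closed(b), flagged(b), flies(b), green(b), hot(b), large(b), mammal(b), metal(b), open(b), penguin(b), ready(b), small(b), stale(b), swims(b), visible(b)} — 18 facts.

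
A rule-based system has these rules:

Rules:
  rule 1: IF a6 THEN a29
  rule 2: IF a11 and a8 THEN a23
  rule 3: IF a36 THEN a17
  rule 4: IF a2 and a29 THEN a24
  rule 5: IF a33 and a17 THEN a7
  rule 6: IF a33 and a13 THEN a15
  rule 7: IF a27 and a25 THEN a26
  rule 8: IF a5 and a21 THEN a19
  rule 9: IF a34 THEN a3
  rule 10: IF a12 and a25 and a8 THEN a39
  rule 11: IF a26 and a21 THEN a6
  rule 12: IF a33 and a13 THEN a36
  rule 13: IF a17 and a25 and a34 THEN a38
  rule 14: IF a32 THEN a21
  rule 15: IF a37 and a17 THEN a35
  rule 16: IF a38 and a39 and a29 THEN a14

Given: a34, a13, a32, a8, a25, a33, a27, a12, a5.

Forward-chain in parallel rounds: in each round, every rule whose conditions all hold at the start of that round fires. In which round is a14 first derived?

Round 1: rule 6 [IF a33 and a13 THEN a15]; rule 7 [IF a27 and a25 THEN a26]; rule 9 [IF a34 THEN a3]; rule 10 [IF a12 and a25 and a8 THEN a39]; rule 12 [IF a33 and a13 THEN a36]; rule 14 [IF a32 THEN a21]. New: a15, a26, a3, a39, a36, a21.
Round 2: rule 3 [IF a36 THEN a17]; rule 8 [IF a5 and a21 THEN a19]; rule 11 [IF a26 and a21 THEN a6]. New: a17, a19, a6.
Round 3: rule 1 [IF a6 THEN a29]; rule 5 [IF a33 and a17 THEN a7]; rule 13 [IF a17 and a25 and a34 THEN a38]. New: a29, a7, a38.
Round 4: rule 16 [IF a38 and a39 and a29 THEN a14]. New: a14.
a14 first appears in round 4.

4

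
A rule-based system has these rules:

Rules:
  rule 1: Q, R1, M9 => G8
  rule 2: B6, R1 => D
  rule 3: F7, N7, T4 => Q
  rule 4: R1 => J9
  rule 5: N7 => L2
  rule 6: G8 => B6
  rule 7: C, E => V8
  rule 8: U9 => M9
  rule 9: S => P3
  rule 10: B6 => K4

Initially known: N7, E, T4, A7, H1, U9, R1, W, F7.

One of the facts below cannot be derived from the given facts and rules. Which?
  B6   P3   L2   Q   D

Round 1: rule 3 [F7, N7, T4 => Q]; rule 4 [R1 => J9]; rule 5 [N7 => L2]; rule 8 [U9 => M9]. Adds Q, J9, L2, M9.
Round 2: rule 1 [Q, R1, M9 => G8]. Adds G8.
Round 3: rule 6 [G8 => B6]. Adds B6.
Round 4: rule 2 [B6, R1 => D]; rule 10 [B6 => K4]. Adds D, K4.
Derived: Q (round 1), L2 (round 1), D (round 4), B6 (round 3). P3 never appears in any round.

P3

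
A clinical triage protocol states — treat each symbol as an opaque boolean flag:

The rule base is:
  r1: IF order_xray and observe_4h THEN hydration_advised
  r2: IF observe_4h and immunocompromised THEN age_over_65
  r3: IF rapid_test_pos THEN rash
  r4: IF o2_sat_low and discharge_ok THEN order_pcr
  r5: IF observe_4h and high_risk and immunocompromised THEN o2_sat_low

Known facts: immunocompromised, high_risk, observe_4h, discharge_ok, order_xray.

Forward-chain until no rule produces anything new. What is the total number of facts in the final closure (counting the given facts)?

Round 1: r1 [IF order_xray and observe_4h THEN hydration_advised]; r2 [IF observe_4h and immunocompromised THEN age_over_65]; r5 [IF observe_4h and high_risk and immunocompromised THEN o2_sat_low]. Adds hydration_advised, age_over_65, o2_sat_low.
Round 2: r4 [IF o2_sat_low and discharge_ok THEN order_pcr]. Adds order_pcr.
Closure: {age_over_65, discharge_ok, high_risk, hydration_advised, immunocompromised, o2_sat_low, observe_4h, order_pcr, order_xray} — 9 facts.

9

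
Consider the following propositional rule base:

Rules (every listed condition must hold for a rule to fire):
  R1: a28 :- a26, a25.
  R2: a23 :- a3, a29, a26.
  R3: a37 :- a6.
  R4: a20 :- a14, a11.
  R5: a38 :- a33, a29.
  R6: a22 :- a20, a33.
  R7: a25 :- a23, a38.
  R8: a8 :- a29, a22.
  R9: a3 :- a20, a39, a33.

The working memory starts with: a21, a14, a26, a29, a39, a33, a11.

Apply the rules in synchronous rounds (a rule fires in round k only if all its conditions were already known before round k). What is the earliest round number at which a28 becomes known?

Round 1 fires R4, R5, giving a20, a38.
Round 2 fires R6, R9, giving a22, a3.
Round 3 fires R2, R8, giving a23, a8.
Round 4 fires R7, giving a25.
Round 5 fires R1, giving a28.
a28 first appears in round 5.

5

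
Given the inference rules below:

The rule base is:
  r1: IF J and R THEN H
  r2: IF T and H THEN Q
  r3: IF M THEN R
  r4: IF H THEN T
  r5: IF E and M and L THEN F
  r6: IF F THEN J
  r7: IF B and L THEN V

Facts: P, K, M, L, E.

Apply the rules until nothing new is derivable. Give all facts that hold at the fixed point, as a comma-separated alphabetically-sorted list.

E, F, H, J, K, L, M, P, Q, R, T

Round 1 — r3, r5, derive R, F.
Round 2 — r6, derive J.
Round 3 — r1, derive H.
Round 4 — r4, derive T.
Round 5 — r2, derive Q.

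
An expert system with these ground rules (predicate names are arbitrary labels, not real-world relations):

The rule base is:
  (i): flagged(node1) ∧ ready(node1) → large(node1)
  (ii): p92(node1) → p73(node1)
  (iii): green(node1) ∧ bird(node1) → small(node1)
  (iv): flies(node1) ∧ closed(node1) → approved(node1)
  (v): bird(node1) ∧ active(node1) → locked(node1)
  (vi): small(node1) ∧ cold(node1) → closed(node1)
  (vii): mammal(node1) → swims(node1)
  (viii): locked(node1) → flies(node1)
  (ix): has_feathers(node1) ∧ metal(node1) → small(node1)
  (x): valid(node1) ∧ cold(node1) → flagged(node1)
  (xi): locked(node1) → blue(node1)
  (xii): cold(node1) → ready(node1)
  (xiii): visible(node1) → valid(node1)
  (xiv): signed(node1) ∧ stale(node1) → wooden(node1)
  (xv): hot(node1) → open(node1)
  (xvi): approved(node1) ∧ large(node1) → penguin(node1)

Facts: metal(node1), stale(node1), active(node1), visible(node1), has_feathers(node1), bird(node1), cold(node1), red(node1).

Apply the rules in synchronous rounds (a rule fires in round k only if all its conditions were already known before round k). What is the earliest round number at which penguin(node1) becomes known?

[1] (v) [bird(node1) ∧ active(node1) → locked(node1)]; (ix) [has_feathers(node1) ∧ metal(node1) → small(node1)]; (xii) [cold(node1) → ready(node1)]; (xiii) [visible(node1) → valid(node1)]. ⇒ new: locked(node1), small(node1), ready(node1), valid(node1).
[2] (vi) [small(node1) ∧ cold(node1) → closed(node1)]; (viii) [locked(node1) → flies(node1)]; (x) [valid(node1) ∧ cold(node1) → flagged(node1)]; (xi) [locked(node1) → blue(node1)]. ⇒ new: closed(node1), flies(node1), flagged(node1), blue(node1).
[3] (i) [flagged(node1) ∧ ready(node1) → large(node1)]; (iv) [flies(node1) ∧ closed(node1) → approved(node1)]. ⇒ new: large(node1), approved(node1).
[4] (xvi) [approved(node1) ∧ large(node1) → penguin(node1)]. ⇒ new: penguin(node1).
penguin(node1) first appears in round 4.

4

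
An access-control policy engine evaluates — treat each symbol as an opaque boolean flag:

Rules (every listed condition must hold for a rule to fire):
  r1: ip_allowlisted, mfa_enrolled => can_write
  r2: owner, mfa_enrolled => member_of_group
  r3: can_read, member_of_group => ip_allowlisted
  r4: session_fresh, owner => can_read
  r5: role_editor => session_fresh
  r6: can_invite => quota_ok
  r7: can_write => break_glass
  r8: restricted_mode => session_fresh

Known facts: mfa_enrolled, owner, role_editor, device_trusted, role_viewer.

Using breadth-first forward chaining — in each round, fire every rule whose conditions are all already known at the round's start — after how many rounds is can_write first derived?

Round 1 — r2, r5, derive member_of_group, session_fresh.
Round 2 — r4, derive can_read.
Round 3 — r3, derive ip_allowlisted.
Round 4 — r1, derive can_write.
can_write first appears in round 4.

4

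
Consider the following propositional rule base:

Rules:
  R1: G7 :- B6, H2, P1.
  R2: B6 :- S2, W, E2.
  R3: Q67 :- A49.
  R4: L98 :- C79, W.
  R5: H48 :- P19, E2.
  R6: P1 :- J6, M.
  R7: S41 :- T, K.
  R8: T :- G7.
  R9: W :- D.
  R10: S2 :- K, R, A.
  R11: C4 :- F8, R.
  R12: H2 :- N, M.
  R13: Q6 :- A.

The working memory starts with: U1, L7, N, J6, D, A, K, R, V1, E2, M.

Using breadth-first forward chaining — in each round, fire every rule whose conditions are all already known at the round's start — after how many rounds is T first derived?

4

Round 1 — R6, R9, R10, R12, R13, derive P1, W, S2, H2, Q6.
Round 2 — R2, derive B6.
Round 3 — R1, derive G7.
Round 4 — R8, derive T.
T first appears in round 4.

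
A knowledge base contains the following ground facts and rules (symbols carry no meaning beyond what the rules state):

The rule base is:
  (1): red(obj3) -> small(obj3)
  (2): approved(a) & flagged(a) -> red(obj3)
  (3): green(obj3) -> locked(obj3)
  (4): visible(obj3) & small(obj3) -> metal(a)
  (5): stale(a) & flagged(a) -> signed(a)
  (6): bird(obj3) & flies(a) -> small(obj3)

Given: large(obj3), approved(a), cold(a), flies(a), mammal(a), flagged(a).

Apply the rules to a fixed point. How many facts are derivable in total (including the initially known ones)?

Round 1 — (2), derive red(obj3).
Round 2 — (1), derive small(obj3).
Closure: {approved(a), cold(a), flagged(a), flies(a), large(obj3), mammal(a), red(obj3), small(obj3)} — 8 facts.

8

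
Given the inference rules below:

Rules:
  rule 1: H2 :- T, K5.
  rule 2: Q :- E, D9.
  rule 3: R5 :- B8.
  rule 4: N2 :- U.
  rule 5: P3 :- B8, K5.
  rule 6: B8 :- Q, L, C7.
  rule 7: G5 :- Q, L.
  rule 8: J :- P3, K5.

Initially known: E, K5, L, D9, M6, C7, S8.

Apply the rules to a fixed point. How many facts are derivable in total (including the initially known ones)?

Round 1 fires rule 2, giving Q.
Round 2 fires rule 6, rule 7, giving B8, G5.
Round 3 fires rule 3, rule 5, giving R5, P3.
Round 4 fires rule 8, giving J.
Closure: {B8, C7, D9, E, G5, J, K5, L, M6, P3, Q, R5, S8} — 13 facts.

13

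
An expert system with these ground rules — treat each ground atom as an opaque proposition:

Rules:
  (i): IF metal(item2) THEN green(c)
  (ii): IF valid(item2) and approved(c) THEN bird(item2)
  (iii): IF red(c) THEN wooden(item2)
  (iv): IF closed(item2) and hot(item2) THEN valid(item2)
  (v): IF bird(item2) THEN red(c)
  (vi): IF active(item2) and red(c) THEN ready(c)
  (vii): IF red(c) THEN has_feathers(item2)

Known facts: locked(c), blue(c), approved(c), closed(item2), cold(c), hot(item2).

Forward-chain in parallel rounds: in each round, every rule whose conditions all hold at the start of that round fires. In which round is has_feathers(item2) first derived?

4

Round 1 fires (iv), giving valid(item2).
Round 2 fires (ii), giving bird(item2).
Round 3 fires (v), giving red(c).
Round 4 fires (iii), (vii), giving wooden(item2), has_feathers(item2).
has_feathers(item2) first appears in round 4.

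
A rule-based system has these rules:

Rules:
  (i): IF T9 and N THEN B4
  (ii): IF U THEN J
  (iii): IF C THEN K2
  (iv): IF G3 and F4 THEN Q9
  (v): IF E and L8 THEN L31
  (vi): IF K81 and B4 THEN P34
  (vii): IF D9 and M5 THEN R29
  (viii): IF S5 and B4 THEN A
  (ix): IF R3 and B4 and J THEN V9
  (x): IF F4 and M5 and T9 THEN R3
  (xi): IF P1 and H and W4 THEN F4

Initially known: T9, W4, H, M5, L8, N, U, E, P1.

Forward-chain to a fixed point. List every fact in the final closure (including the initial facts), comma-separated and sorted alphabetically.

Round 1: (i) [IF T9 and N THEN B4]; (ii) [IF U THEN J]; (v) [IF E and L8 THEN L31]; (xi) [IF P1 and H and W4 THEN F4]. Adds B4, J, L31, F4.
Round 2: (x) [IF F4 and M5 and T9 THEN R3]. Adds R3.
Round 3: (ix) [IF R3 and B4 and J THEN V9]. Adds V9.

B4, E, F4, H, J, L31, L8, M5, N, P1, R3, T9, U, V9, W4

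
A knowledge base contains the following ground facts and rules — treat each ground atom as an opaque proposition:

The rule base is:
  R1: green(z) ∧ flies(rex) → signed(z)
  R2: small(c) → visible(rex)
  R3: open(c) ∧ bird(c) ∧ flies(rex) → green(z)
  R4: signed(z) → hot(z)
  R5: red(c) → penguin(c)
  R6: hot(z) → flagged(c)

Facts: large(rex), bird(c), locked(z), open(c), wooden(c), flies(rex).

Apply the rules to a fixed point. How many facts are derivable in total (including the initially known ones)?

Round 1 — R3, derive green(z).
Round 2 — R1, derive signed(z).
Round 3 — R4, derive hot(z).
Round 4 — R6, derive flagged(c).
Closure: {bird(c), flagged(c), flies(rex), green(z), hot(z), large(rex), locked(z), open(c), signed(z), wooden(c)} — 10 facts.

10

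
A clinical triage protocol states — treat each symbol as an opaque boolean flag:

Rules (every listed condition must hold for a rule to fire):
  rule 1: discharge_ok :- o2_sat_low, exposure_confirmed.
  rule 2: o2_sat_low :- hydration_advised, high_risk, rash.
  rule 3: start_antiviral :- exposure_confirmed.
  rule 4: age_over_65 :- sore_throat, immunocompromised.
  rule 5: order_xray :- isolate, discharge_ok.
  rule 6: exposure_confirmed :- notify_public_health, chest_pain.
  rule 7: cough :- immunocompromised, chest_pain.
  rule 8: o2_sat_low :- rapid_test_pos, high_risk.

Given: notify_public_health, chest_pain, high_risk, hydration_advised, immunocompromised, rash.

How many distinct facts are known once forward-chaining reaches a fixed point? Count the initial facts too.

Round 1 fires rule 2, rule 6, rule 7, giving o2_sat_low, exposure_confirmed, cough.
Round 2 fires rule 1, rule 3, giving discharge_ok, start_antiviral.
Closure: {chest_pain, cough, discharge_ok, exposure_confirmed, high_risk, hydration_advised, immunocompromised, notify_public_health, o2_sat_low, rash, start_antiviral} — 11 facts.

11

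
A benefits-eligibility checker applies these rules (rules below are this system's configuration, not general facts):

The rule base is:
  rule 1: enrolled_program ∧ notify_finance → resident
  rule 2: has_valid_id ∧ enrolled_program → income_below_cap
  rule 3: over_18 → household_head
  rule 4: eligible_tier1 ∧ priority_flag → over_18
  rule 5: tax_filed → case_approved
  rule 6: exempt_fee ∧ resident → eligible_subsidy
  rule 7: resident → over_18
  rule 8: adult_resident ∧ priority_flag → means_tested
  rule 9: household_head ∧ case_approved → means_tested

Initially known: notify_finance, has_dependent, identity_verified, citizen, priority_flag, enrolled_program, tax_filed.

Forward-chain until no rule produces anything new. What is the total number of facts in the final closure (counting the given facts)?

12

Round 1 — rule 1, rule 5, derive resident, case_approved.
Round 2 — rule 7, derive over_18.
Round 3 — rule 3, derive household_head.
Round 4 — rule 9, derive means_tested.
Closure: {case_approved, citizen, enrolled_program, has_dependent, household_head, identity_verified, means_tested, notify_finance, over_18, priority_flag, resident, tax_filed} — 12 facts.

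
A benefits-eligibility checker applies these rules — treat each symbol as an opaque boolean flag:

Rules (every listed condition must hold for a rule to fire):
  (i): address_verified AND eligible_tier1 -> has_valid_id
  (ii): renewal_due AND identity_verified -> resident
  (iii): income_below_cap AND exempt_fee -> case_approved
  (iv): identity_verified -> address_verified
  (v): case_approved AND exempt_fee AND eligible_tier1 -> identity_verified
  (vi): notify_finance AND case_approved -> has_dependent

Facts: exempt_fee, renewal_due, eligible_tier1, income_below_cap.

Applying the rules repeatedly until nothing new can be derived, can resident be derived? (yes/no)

yes

Round 1 fires (iii), giving case_approved.
Round 2 fires (v), giving identity_verified.
Round 3 fires (ii), (iv), giving resident, address_verified.
Round 4 fires (i), giving has_valid_id.
resident appears in round 3, so it is derivable.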